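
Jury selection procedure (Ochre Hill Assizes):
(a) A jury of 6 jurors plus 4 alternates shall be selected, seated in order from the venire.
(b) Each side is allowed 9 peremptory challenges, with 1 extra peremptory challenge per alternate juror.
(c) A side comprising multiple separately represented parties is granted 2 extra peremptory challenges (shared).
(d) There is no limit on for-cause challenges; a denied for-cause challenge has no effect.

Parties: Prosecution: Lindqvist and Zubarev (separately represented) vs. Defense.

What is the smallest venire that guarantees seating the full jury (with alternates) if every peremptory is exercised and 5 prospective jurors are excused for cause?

43

Seats to fill: 6 + 4 alternates = 10.
Peremptories — Prosecution: 9 + 1×4 + 2 = 15; Defense: 9 + 1×4 = 13; total 28.
For-cause removals: 5.
Minimum venire: 10 + 28 + 5 = 43.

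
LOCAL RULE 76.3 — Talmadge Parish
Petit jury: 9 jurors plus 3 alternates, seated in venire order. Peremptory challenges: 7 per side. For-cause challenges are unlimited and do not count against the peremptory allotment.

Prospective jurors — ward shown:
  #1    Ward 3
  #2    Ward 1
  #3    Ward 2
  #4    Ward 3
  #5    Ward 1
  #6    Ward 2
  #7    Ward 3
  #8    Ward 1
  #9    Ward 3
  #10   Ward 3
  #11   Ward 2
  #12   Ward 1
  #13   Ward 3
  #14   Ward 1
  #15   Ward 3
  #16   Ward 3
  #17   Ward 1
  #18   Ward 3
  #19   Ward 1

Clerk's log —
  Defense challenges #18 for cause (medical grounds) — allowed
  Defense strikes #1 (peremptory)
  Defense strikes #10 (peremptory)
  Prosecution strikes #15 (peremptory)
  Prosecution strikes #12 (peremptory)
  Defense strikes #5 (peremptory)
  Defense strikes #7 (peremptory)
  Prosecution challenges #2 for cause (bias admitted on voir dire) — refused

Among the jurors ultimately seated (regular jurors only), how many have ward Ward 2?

3

Removed: #1, #5, #7, #10, #12, #15, #18.
Seated jurors 1–9: #2, #3, #4, #6, #8, #9, #11, #13, #14 (alternates #16, #17, #19 not counted).
Of those, in Ward 2: #3, #6, #11 → 3.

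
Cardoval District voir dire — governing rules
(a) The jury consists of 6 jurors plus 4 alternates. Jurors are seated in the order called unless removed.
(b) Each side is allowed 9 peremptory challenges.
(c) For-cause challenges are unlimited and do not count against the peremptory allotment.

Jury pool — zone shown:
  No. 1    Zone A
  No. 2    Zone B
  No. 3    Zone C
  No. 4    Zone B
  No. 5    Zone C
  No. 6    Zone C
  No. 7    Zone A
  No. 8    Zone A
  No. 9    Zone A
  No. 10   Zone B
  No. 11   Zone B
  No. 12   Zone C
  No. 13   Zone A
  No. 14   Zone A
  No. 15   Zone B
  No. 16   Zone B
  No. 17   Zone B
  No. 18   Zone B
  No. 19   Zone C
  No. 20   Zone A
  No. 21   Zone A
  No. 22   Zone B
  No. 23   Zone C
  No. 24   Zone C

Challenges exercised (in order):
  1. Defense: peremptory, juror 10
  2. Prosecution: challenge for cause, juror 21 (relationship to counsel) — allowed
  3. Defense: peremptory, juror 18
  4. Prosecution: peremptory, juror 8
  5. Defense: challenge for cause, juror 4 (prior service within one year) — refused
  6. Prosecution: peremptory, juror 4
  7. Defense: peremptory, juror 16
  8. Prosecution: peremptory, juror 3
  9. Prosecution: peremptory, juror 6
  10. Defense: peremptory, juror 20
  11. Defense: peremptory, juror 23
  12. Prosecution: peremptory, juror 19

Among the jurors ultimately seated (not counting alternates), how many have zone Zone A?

3

Removed: #3, #4, #6, #8, #10, #16, #18, #19, #20, #21, #23.
Seated jurors 1–6: #1, #2, #5, #7, #9, #11 (alternates #12, #13, #14, #15 not counted).
Of those, in Zone A: #1, #7, #9 → 3.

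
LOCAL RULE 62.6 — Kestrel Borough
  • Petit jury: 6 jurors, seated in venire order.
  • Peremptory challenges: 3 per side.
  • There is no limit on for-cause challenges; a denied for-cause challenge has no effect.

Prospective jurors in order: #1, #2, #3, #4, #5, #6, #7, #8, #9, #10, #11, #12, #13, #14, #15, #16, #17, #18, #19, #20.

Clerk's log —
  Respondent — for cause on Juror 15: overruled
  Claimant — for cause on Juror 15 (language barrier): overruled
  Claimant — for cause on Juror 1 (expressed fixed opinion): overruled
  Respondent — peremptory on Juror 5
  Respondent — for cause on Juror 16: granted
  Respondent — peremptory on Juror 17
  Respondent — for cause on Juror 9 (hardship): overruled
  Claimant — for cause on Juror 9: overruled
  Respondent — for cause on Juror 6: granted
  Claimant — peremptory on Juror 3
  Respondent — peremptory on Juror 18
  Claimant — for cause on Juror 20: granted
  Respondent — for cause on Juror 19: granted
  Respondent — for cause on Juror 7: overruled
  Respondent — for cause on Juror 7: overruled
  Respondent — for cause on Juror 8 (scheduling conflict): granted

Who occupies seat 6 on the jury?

Removed: #3, #5, #6, #8, #16, #17, #18, #19, #20. (#1, #7, #9, #15 stay — for-cause denied.)
Filling seats in venire order through position 6: #1, #2, #4, #7, #9, #10.
So seat 6 is #10.

10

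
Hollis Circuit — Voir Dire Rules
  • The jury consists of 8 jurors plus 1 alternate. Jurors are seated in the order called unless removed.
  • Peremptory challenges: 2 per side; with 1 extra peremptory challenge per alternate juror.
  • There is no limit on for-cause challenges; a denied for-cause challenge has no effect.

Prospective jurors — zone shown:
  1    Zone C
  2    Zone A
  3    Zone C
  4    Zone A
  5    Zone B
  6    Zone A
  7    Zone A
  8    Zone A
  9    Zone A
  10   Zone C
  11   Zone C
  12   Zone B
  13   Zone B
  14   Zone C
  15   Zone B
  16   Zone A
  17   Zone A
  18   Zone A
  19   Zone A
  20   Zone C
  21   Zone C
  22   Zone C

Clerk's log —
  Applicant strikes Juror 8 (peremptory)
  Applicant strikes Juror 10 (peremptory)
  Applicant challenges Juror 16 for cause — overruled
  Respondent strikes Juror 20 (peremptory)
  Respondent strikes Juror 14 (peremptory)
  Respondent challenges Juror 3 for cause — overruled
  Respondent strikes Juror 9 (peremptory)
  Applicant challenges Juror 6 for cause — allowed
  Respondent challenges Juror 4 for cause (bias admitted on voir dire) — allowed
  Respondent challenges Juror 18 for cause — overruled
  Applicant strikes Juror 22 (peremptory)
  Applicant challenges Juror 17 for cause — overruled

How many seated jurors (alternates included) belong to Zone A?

2

Removed: #4, #6, #8, #9, #10, #14, #20, #22.
Seated (9 incl. alternates): #1, #2, #3, #5, #7, #11, #12, #13, #15.
Of those, in Zone A: #2, #7 → 2.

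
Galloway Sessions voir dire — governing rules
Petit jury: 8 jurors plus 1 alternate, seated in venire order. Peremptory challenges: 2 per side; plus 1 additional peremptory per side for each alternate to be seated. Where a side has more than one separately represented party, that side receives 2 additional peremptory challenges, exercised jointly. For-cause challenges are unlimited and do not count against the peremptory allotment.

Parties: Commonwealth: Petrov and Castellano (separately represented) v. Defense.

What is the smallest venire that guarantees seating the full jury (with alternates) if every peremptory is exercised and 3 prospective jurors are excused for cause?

20

Seats to fill: 8 + 1 alternates = 9.
Peremptories — Commonwealth: 2 + 1×1 + 2 = 5; Defense: 2 + 1×1 = 3; total 8.
For-cause removals: 3.
Minimum venire: 9 + 8 + 3 = 20.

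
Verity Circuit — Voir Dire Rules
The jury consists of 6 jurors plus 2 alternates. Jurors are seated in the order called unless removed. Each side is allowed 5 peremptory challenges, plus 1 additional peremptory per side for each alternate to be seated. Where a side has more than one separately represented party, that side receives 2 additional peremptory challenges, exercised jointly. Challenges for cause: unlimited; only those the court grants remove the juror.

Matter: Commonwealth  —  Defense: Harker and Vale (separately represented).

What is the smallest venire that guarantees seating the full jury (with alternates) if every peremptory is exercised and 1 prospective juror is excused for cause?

25

Seats to fill: 6 + 2 alternates = 8.
Peremptories — Commonwealth: 5 + 1×2 = 7; Defense: 5 + 1×2 + 2 = 9; total 16.
For-cause removals: 1.
Minimum venire: 8 + 16 + 1 = 25.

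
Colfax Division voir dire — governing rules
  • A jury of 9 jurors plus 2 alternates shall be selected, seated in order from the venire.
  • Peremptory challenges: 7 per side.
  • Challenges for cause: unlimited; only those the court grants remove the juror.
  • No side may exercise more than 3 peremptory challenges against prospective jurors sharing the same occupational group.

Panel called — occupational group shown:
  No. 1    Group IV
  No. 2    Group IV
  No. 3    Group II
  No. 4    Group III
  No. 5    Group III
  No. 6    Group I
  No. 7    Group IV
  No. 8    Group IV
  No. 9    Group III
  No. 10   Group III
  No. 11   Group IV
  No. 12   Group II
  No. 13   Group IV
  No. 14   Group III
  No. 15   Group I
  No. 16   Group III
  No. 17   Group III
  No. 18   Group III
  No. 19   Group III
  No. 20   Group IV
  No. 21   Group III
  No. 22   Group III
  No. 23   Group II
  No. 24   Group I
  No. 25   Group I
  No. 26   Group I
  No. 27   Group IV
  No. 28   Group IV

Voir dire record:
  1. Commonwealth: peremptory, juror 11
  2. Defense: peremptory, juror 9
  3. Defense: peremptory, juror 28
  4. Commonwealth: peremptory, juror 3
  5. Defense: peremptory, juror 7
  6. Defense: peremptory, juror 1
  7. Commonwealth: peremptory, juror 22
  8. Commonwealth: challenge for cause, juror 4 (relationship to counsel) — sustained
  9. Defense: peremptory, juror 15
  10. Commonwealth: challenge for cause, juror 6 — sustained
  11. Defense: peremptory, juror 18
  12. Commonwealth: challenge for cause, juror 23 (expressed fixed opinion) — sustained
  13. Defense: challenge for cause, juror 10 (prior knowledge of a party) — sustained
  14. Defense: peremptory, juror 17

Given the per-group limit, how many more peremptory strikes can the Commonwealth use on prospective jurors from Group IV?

Commonwealth peremptories so far: #11, #3, #22 — 3 of 7 used, 4 left overall.
Against Group IV: #11 — 1 used; per-group cap 3 leaves 2.
Binding limit: min(4, 2) = 2.

2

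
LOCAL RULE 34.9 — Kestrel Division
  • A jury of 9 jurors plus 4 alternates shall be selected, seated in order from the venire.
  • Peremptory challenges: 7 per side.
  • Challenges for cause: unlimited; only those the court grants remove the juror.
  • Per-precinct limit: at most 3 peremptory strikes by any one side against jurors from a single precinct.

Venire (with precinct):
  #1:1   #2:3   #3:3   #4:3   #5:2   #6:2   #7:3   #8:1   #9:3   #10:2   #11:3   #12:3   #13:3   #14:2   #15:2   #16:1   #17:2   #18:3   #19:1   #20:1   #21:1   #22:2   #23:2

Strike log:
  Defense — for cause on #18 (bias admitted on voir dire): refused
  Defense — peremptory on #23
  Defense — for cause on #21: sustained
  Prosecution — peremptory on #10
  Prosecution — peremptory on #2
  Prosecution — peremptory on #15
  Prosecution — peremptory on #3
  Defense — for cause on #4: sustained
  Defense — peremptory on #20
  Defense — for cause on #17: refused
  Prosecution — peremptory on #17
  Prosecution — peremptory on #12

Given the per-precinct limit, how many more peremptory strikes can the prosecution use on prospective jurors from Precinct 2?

0

Prosecution peremptories so far: #10, #2, #15, #3, #17, #12 — 6 of 7 used, 1 left overall.
Against Precinct 2: #10, #15, #17 — 3 used; per-precinct cap 3 leaves 0.
Binding limit: min(1, 0) = 0.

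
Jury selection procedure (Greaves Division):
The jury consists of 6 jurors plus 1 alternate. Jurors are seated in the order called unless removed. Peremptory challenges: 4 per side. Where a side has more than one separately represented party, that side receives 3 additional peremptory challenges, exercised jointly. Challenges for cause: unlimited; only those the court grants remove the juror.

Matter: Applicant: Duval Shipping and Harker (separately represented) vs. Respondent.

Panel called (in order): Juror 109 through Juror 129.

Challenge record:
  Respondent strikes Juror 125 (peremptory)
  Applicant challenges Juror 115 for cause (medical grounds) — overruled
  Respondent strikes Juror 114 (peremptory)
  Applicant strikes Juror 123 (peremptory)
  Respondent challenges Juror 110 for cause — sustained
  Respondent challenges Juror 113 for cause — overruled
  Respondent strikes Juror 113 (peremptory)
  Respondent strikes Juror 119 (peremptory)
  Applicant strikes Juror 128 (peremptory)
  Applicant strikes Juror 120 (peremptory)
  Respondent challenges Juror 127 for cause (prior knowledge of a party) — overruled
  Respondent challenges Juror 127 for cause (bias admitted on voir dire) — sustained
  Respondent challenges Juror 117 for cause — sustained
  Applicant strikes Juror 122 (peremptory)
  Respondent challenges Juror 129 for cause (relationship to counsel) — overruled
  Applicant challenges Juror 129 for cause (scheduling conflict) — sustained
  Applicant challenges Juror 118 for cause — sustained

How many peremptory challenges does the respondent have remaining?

0

Respondent allotment: 4.
Respondent peremptories used: #125, #114, #113, #119 — 4 (for-cause on #110, #113, #127, #127, #117, #129 don't count).
Remaining: 4 − 4 = 0.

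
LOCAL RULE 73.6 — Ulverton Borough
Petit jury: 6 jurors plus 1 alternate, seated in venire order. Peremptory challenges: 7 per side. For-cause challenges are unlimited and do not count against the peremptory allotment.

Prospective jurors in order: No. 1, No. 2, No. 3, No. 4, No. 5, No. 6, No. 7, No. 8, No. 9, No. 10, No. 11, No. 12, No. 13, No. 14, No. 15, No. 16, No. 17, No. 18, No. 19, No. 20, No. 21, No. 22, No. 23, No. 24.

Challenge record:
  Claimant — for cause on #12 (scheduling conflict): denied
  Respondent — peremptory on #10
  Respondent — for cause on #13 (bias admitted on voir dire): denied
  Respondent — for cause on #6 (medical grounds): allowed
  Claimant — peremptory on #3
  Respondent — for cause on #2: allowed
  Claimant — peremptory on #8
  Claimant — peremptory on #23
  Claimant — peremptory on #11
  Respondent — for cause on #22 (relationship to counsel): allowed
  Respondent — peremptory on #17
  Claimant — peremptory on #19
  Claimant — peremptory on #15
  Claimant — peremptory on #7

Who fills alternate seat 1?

14

Removed: #2, #3, #6, #7, #8, #10, #11, #15, #17, #19, #22, #23. (#12, #13 stay — for-cause denied.)
Filling seats in venire order through position 7: #1, #4, #5, #9, #12, #13, #14.
So alternate 1 is #14.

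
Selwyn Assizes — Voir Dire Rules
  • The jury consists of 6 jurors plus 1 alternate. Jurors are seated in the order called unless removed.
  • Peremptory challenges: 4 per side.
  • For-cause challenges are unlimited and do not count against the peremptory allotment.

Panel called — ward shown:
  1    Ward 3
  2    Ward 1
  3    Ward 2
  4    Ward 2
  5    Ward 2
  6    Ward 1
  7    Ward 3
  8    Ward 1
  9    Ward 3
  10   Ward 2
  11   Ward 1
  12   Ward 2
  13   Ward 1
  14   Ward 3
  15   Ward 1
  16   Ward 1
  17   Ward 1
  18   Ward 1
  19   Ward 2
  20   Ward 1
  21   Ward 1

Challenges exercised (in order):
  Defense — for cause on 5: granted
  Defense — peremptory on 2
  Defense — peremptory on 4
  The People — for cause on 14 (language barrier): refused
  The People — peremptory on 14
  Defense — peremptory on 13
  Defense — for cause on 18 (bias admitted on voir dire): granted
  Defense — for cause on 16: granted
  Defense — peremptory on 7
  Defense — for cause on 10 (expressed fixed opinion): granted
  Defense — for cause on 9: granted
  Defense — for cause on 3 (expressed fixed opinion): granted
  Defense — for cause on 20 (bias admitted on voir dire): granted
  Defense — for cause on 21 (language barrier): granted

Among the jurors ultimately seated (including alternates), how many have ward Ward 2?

1

Removed: #2, #3, #4, #5, #7, #9, #10, #13, #14, #16, #18, #20, #21.
Seated (7 incl. alternates): #1, #6, #8, #11, #12, #15, #17.
Of those, in Ward 2: #12 → 1.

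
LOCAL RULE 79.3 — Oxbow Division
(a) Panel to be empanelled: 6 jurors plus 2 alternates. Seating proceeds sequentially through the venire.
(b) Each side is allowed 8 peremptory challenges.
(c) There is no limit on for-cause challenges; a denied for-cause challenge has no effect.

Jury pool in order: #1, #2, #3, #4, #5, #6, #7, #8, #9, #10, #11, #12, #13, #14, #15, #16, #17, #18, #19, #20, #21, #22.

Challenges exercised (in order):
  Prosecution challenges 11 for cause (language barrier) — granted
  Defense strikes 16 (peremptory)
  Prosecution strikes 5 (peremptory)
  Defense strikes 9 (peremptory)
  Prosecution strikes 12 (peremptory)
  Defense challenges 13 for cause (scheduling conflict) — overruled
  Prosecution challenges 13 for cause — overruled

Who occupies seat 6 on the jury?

Removed: #5, #9, #11, #12, #16. (#13 stays — for-cause denied.)
Seating in order: seats 1–6 → #1, #2, #3, #4, #6, #7; alternates → #8, #10.
So seat 6 is #7.

7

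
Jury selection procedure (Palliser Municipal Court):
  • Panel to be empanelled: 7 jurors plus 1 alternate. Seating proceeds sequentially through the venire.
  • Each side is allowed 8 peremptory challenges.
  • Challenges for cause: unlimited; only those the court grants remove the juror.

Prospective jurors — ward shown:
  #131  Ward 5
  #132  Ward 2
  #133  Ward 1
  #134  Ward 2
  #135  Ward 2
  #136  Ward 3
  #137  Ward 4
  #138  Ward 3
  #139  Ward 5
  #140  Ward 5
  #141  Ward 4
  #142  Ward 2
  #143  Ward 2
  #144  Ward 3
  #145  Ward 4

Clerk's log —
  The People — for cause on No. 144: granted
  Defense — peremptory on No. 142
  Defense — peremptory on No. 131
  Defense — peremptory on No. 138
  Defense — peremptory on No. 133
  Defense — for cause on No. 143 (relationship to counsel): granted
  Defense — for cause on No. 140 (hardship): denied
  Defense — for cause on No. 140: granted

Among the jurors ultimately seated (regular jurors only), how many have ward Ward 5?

Removed: #131, #133, #138, #140, #142, #143, #144.
Seated jurors 1–7: #132, #134, #135, #136, #137, #139, #141 (alternates #145 not counted).
Of those, in Ward 5: #139 → 1.

1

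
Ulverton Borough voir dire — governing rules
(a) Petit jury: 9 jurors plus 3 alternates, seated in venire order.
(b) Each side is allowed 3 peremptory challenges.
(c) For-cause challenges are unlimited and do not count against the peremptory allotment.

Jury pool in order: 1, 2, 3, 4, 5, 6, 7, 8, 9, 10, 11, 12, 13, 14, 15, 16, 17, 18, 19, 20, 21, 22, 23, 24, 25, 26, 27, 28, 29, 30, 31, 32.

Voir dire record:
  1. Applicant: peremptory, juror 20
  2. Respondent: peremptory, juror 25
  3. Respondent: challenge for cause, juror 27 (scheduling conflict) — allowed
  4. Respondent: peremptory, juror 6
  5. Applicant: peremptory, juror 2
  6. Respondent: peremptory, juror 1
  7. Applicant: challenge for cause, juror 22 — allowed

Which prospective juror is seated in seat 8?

Removed: #1, #2, #6, #20, #22, #25, #27.
Filling seats in venire order through position 8: #3, #4, #5, #7, #8, #9, #10, #11.
So seat 8 is #11.

11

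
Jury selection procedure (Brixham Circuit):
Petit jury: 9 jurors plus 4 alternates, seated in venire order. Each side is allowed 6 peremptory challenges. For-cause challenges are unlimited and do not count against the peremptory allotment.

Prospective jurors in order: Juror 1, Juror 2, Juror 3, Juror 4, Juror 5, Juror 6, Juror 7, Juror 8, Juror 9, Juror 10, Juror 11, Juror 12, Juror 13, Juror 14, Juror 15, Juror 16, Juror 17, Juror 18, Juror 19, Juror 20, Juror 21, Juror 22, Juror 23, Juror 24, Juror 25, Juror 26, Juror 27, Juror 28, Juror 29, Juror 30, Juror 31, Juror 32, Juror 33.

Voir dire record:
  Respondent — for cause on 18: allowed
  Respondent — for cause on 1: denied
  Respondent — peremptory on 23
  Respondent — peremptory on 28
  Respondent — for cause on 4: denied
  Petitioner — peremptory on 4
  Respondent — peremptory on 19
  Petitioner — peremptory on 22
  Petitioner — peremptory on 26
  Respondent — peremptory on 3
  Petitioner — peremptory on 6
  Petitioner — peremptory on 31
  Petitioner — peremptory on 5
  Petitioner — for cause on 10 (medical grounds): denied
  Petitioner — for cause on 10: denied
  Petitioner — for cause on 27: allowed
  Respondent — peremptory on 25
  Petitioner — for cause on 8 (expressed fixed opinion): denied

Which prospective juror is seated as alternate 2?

15

Removed: #3, #4, #5, #6, #18, #19, #22, #23, #25, #26, #27, #28, #31. (#1, #8, #10 stay — for-cause denied.)
Seating in order: seats 1–9 → #1, #2, #7, #8, #9, #10, #11, #12, #13; alternates → #14, #15, #16, #17.
So alternate 2 is #15.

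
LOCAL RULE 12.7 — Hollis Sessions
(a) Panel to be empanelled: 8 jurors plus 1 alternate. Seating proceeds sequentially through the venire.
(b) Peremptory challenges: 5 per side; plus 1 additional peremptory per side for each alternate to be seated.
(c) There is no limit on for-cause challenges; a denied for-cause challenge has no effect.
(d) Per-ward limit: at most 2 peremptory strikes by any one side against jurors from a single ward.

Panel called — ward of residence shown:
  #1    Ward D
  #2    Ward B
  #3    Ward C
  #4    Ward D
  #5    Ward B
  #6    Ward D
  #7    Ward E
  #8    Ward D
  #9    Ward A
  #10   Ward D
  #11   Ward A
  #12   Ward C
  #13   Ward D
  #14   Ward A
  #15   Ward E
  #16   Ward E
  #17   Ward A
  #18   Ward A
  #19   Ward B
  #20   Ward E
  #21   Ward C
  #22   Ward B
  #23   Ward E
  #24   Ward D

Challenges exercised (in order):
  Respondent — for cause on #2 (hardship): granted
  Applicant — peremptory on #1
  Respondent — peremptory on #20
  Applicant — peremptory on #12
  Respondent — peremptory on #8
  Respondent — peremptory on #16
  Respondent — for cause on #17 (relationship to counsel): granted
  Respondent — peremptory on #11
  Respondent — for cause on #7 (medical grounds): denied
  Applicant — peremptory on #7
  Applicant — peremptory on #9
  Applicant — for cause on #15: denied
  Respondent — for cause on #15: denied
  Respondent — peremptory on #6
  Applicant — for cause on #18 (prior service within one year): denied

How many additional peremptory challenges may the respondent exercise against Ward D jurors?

Respondent peremptories so far: #20, #8, #16, #11, #6 — 5 of 6 used, 1 left overall.
Against Ward D: #8, #6 — 2 used; per-ward cap 2 leaves 0.
Binding limit: min(1, 0) = 0.

0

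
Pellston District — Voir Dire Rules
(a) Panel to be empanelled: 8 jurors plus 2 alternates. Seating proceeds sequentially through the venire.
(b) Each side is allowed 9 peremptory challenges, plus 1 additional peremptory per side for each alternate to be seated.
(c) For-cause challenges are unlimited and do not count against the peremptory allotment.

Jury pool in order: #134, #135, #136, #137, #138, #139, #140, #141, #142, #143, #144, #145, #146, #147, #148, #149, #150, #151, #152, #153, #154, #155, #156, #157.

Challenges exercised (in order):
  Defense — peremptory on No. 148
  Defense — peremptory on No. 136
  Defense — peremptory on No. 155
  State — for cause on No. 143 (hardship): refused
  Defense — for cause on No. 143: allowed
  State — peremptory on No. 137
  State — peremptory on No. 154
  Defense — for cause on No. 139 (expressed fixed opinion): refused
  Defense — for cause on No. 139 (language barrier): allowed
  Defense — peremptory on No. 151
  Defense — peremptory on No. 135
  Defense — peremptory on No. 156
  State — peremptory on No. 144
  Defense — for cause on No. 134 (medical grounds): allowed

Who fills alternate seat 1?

Removed: #134, #135, #136, #137, #139, #143, #144, #148, #151, #154, #155, #156.
Seating in order: seats 1–8 → #138, #140, #141, #142, #145, #146, #147, #149; alternates → #150, #152.
So alternate 1 is #150.

150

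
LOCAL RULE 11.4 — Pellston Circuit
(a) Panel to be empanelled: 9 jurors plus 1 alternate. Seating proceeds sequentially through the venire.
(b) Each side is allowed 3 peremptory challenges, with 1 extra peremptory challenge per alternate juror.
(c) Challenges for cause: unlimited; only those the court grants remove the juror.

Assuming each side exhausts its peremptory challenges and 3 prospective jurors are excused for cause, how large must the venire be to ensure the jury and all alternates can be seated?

21

Seats to fill: 9 + 1 alternates = 10.
Peremptories: 3 + 1×1 = 4 per side × 2 sides = 8.
For-cause removals: 3.
Minimum venire: 10 + 8 + 3 = 21.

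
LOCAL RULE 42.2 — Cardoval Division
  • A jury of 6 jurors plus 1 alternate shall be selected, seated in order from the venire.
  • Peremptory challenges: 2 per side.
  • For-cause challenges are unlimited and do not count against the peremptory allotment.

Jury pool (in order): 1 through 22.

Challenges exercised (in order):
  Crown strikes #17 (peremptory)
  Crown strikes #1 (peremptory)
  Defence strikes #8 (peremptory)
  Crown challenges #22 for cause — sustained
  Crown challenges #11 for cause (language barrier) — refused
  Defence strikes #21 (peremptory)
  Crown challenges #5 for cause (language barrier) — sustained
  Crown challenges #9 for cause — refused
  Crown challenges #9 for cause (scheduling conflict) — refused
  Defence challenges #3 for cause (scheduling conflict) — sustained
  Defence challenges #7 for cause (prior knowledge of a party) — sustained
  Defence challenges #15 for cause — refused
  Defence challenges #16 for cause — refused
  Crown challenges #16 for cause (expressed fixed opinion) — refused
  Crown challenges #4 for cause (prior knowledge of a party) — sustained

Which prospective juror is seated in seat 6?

12

Removed: #1, #3, #4, #5, #7, #8, #17, #21, #22. (#9, #11, #15, #16 stay — for-cause denied.)
Seating in order: seats 1–6 → #2, #6, #9, #10, #11, #12; alternates → #13.
So seat 6 is #12.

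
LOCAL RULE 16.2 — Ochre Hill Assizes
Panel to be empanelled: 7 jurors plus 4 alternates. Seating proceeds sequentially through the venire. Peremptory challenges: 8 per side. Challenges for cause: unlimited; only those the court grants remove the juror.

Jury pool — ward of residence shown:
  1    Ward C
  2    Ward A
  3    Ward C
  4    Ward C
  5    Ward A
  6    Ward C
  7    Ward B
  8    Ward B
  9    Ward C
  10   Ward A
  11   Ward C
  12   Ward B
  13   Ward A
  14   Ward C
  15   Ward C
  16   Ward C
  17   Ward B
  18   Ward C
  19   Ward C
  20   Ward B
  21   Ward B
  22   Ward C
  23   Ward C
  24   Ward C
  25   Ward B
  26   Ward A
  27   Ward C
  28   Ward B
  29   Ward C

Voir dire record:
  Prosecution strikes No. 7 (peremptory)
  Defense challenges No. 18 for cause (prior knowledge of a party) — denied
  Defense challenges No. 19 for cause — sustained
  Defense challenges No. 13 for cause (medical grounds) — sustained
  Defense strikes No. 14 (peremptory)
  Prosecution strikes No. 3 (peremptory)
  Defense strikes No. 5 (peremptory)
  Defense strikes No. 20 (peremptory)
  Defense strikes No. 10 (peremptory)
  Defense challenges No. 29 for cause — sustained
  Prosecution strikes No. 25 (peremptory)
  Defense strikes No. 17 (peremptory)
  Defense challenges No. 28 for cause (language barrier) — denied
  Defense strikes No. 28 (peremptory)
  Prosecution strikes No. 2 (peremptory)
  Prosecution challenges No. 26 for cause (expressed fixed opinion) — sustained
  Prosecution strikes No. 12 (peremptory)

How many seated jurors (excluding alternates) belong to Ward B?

1

Removed: #2, #3, #5, #7, #10, #12, #13, #14, #17, #19, #20, #25, #26, #28, #29.
Seated jurors 1–7: #1, #4, #6, #8, #9, #11, #15 (alternates #16, #18, #21, #22 not counted).
Of those, in Ward B: #8 → 1.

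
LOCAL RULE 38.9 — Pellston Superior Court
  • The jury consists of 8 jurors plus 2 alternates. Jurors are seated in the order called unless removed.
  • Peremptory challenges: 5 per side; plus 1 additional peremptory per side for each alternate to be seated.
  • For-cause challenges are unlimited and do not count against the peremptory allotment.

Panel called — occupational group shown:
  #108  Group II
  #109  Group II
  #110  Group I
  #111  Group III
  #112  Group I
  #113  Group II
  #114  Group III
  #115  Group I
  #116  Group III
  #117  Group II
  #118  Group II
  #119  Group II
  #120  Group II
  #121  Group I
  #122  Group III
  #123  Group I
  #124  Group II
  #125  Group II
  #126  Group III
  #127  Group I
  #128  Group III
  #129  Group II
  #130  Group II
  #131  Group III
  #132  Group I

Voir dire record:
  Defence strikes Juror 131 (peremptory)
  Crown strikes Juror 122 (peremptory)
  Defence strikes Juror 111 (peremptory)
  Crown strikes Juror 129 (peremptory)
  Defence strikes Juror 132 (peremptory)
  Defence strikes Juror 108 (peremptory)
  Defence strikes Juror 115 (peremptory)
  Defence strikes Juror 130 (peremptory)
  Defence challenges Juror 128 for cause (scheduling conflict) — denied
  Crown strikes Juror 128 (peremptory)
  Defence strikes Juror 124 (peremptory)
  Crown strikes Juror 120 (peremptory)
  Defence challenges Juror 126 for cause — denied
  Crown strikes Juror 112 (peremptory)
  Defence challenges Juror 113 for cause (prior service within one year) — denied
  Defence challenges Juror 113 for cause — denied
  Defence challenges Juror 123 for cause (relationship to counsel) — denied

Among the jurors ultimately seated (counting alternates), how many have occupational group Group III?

2

Removed: #108, #111, #112, #115, #120, #122, #124, #128, #129, #130, #131, #132.
Seated (10 incl. alternates): #109, #110, #113, #114, #116, #117, #118, #119, #121, #123.
Of those, in Group III: #114, #116 → 2.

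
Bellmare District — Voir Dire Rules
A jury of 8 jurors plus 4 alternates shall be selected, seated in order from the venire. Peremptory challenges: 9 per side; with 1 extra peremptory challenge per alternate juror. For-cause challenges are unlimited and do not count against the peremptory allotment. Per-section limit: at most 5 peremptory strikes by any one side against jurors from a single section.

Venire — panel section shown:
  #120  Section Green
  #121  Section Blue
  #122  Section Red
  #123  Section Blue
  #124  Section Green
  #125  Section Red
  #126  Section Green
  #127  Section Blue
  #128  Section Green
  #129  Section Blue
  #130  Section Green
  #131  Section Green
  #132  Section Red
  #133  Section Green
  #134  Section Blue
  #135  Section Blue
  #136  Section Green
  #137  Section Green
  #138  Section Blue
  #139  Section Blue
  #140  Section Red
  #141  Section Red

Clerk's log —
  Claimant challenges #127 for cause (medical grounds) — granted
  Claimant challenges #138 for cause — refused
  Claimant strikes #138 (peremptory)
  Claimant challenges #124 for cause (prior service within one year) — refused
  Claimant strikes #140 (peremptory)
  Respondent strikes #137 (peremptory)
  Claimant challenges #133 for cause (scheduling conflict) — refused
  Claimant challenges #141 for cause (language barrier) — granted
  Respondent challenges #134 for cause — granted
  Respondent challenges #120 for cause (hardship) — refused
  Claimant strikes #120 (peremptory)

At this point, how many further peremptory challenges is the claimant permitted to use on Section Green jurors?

Claimant peremptories so far: #138, #140, #120 — 3 of 13 used, 10 left overall.
Against Section Green: #120 — 1 used; per-section cap 5 leaves 4.
Binding limit: min(10, 4) = 4.

4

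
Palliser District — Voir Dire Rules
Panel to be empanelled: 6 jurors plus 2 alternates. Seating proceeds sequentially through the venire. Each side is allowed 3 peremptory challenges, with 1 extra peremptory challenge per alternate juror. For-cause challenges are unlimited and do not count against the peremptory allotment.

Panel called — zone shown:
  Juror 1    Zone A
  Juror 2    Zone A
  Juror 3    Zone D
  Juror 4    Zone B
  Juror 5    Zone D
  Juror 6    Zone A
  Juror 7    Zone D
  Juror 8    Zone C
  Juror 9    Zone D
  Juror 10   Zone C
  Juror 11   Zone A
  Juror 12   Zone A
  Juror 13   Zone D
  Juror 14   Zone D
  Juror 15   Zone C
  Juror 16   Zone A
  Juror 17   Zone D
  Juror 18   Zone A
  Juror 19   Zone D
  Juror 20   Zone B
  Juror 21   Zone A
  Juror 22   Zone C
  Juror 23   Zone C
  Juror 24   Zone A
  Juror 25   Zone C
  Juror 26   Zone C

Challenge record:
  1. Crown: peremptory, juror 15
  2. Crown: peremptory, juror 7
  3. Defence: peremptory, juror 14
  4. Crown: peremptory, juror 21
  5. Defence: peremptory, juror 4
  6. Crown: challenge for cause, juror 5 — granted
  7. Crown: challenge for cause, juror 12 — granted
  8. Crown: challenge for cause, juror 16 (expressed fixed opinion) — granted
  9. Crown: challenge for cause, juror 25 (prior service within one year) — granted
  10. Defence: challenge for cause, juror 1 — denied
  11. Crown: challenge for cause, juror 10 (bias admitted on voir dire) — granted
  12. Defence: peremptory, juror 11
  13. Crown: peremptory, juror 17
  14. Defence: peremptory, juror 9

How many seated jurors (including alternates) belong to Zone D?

Removed: #4, #5, #7, #9, #10, #11, #12, #14, #15, #16, #17, #21, #25.
Seated (8 incl. alternates): #1, #2, #3, #6, #8, #13, #18, #19.
Of those, in Zone D: #3, #13, #19 → 3.

3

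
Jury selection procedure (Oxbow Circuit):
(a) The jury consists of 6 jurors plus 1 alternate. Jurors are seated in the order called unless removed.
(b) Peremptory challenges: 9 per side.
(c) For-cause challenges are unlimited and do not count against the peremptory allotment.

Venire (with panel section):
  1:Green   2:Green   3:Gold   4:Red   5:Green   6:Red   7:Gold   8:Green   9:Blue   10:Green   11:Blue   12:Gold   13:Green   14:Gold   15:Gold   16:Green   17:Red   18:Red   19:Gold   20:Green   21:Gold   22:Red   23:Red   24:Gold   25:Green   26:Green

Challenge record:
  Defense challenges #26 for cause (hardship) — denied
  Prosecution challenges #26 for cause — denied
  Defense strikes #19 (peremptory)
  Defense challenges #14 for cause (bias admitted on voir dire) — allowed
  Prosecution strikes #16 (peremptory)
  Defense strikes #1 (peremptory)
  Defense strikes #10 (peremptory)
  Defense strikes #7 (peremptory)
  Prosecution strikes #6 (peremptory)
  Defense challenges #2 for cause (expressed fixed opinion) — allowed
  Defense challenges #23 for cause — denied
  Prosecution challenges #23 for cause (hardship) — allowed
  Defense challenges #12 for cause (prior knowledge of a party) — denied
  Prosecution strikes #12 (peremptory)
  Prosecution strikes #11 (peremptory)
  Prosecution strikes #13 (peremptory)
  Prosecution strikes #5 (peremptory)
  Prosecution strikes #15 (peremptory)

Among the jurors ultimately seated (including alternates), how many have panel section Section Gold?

1

Removed: #1, #2, #5, #6, #7, #10, #11, #12, #13, #14, #15, #16, #19, #23.
Seated (7 incl. alternates): #3, #4, #8, #9, #17, #18, #20.
Of those, in Section Gold: #3 → 1.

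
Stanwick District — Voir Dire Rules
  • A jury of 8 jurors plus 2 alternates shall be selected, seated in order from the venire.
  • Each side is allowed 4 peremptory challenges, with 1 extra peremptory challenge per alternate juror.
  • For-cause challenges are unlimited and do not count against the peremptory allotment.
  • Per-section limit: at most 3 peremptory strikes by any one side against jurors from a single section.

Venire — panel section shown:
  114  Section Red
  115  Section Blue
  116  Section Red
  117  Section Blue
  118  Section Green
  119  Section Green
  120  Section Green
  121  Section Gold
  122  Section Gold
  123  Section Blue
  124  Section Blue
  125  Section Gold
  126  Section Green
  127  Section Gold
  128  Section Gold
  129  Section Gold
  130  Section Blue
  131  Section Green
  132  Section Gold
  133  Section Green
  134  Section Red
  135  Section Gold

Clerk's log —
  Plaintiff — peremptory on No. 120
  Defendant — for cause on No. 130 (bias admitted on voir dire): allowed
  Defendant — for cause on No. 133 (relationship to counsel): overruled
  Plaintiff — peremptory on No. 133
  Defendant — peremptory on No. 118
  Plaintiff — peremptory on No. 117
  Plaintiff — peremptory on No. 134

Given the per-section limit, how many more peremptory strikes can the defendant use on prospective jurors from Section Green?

2

Defendant peremptories so far: #118 — 1 of 6 used, 5 left overall.
Against Section Green: #118 — 1 used; per-section cap 3 leaves 2.
Binding limit: min(5, 2) = 2.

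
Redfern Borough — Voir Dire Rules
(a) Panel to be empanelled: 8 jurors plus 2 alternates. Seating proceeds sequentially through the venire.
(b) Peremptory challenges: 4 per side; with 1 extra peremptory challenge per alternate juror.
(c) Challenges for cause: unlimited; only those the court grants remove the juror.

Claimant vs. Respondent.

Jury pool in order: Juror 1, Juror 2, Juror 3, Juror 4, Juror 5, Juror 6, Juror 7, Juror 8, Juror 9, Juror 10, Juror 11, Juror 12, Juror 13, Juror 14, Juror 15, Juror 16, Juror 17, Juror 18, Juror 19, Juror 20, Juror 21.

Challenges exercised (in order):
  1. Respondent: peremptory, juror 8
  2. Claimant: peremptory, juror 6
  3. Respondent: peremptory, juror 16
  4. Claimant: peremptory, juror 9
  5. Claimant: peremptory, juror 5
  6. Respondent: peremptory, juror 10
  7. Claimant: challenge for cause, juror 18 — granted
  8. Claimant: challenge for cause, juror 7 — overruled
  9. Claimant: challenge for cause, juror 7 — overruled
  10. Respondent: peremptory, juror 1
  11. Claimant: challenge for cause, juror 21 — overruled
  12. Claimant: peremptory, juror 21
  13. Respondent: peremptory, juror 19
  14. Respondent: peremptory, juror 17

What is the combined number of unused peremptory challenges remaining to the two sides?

Claimant allotment: 4 base + 1 × 2 alternates = 6. Respondent allotment: 4 base + 1 × 2 alternates = 6.
Claimant peremptories used: #6, #9, #5, #21 — 4 (for-cause on #18, #7, #7, #21 don't count).
Respondent peremptories used: #8, #16, #10, #1, #19, #17 — 6.
Remaining: (6 − 4) + (6 − 6) = 2.

2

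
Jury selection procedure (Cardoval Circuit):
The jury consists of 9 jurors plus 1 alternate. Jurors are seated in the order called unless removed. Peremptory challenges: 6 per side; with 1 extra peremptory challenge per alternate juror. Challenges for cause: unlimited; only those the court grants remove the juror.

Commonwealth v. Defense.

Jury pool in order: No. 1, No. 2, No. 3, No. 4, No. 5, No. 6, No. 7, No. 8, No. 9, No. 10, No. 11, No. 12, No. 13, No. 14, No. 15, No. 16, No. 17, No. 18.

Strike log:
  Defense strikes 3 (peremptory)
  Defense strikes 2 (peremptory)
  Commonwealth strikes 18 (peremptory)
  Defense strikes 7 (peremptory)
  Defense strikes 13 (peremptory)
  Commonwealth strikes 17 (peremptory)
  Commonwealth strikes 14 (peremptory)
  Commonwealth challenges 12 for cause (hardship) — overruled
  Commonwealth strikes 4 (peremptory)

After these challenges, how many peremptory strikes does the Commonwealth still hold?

Commonwealth allotment: 6 base + 1 × 1 alternate = 7.
Commonwealth peremptories used: #18, #17, #14, #4 — 4 (the for-cause on #12 doesn't count).
Remaining: 7 − 4 = 3.

3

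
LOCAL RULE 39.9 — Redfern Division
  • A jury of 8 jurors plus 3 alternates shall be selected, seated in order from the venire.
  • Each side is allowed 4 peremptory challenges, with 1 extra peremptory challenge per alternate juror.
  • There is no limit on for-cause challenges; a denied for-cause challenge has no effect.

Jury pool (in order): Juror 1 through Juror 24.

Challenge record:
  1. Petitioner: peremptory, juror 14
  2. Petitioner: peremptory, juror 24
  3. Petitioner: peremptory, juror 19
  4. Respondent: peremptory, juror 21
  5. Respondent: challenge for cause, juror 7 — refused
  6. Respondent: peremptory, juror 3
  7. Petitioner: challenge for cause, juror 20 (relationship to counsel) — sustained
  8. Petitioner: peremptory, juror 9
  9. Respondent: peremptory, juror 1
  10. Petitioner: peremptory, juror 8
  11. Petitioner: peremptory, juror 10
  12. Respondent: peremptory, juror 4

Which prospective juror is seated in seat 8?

Removed: #1, #3, #4, #8, #9, #10, #14, #19, #20, #21, #24. (#7 stays — for-cause denied.)
Filling seats in venire order through position 8: #2, #5, #6, #7, #11, #12, #13, #15.
So seat 8 is #15.

15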